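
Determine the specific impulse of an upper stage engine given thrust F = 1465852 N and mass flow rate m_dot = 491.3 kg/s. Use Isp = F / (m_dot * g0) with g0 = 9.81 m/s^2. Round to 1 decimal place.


Step 1: m_dot * g0 = 491.3 * 9.81 = 4819.65
Step 2: Isp = 1465852 / 4819.65 = 304.1 s

304.1


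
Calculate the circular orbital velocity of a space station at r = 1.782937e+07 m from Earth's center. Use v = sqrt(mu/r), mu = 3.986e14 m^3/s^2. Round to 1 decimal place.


Step 1: mu / r = 3.986e14 / 1.782937e+07 = 22356370.4158
Step 2: v = sqrt(22356370.4158) = 4728.3 m/s

4728.3


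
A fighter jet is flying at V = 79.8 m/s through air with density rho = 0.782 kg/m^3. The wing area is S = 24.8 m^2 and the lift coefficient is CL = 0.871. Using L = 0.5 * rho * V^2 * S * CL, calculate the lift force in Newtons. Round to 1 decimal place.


Step 1: Calculate dynamic pressure q = 0.5 * 0.782 * 79.8^2 = 0.5 * 0.782 * 6368.04 = 2489.9036 Pa
Step 2: Multiply by wing area and lift coefficient: L = 2489.9036 * 24.8 * 0.871
Step 3: L = 61749.6103 * 0.871 = 53783.9 N

53783.9


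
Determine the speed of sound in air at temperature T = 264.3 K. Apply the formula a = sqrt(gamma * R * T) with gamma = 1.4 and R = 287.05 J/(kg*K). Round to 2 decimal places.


Step 1: gamma * R * T = 1.4 * 287.05 * 264.3 = 106214.241
Step 2: a = sqrt(106214.241) = 325.91 m/s

325.91


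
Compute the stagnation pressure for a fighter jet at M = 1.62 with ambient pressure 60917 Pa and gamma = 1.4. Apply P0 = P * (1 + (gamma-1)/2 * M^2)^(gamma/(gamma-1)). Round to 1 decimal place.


Step 1: (gamma-1)/2 * M^2 = 0.2 * 2.6244 = 0.52488
Step 2: 1 + 0.52488 = 1.52488
Step 3: Exponent gamma/(gamma-1) = 3.5
Step 4: P0 = 60917 * 1.52488^3.5 = 266724.8 Pa

266724.8


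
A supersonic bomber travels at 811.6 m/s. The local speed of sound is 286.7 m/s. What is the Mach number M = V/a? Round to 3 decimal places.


Step 1: M = V / a = 811.6 / 286.7
Step 2: M = 2.831

2.831


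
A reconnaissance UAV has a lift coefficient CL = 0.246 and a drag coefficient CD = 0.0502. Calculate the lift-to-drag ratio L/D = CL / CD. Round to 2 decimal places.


Step 1: L/D = CL / CD = 0.246 / 0.0502
Step 2: L/D = 4.90

4.90


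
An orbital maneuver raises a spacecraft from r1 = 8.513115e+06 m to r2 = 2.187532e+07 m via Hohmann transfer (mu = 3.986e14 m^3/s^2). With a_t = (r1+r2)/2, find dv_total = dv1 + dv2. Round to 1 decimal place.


Step 1: Transfer semi-major axis a_t = (8.513115e+06 + 2.187532e+07) / 2 = 1.519422e+07 m
Step 2: v1 (circular at r1) = sqrt(mu/r1) = 6842.65 m/s
Step 3: v_t1 = sqrt(mu*(2/r1 - 1/a_t)) = 8210.36 m/s
Step 4: dv1 = |8210.36 - 6842.65| = 1367.71 m/s
Step 5: v2 (circular at r2) = 4268.66 m/s, v_t2 = 3195.19 m/s
Step 6: dv2 = |4268.66 - 3195.19| = 1073.47 m/s
Step 7: Total delta-v = 1367.71 + 1073.47 = 2441.2 m/s

2441.2


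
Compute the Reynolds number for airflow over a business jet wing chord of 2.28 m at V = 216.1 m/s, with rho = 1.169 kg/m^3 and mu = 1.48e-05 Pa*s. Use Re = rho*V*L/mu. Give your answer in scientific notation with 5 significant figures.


Step 1: Numerator = rho * V * L = 1.169 * 216.1 * 2.28 = 575.975652
Step 2: Re = 575.975652 / 1.48e-05
Step 3: Re = 3.8917e+07

3.8917e+07


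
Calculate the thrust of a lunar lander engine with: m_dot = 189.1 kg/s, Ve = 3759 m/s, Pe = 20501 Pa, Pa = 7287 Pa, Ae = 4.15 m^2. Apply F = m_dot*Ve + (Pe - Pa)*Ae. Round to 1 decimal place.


Step 1: Momentum thrust = m_dot * Ve = 189.1 * 3759 = 710826.9 N
Step 2: Pressure thrust = (Pe - Pa) * Ae = (20501 - 7287) * 4.15 = 54838.10 N
Step 3: Total thrust F = 710826.9 + 54838.10 = 765665.0 N

765665.0


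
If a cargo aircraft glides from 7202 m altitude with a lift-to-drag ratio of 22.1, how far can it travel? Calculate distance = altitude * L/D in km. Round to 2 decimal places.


Step 1: Glide distance = altitude * L/D = 7202 * 22.1 = 159164.2 m
Step 2: Convert to km: 159164.2 / 1000 = 159.16 km

159.16


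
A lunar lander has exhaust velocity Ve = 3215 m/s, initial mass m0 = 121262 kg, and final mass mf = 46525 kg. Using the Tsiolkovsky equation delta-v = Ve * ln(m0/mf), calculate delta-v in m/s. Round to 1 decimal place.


Step 1: Mass ratio m0/mf = 121262 / 46525 = 2.606384
Step 2: ln(2.606384) = 0.957964
Step 3: delta-v = 3215 * 0.957964 = 3079.9 m/s

3079.9


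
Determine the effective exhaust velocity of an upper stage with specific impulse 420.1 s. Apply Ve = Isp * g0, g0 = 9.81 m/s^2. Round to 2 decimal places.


Step 1: Ve = Isp * g0 = 420.1 * 9.81
Step 2: Ve = 4121.18 m/s

4121.18


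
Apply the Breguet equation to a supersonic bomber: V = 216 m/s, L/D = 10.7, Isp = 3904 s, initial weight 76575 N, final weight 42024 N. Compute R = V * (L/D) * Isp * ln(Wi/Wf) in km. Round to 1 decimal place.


Step 1: Coefficient = V * (L/D) * Isp = 216 * 10.7 * 3904 = 9022924.8 m
Step 2: Wi/Wf = 76575 / 42024 = 1.822173
Step 3: ln(1.822173) = 0.60003
Step 4: R = 9022924.8 * 0.60003 = 5414023.5 m = 5414.0 km

5414.0


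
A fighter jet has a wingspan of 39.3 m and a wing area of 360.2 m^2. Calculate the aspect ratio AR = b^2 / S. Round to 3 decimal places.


Step 1: b^2 = 39.3^2 = 1544.49
Step 2: AR = 1544.49 / 360.2 = 4.288

4.288


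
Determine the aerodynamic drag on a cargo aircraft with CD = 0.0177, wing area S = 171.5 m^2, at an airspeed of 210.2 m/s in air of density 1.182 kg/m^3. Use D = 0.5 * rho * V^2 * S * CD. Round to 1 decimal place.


Step 1: Dynamic pressure q = 0.5 * 1.182 * 210.2^2 = 26112.7676 Pa
Step 2: Drag D = q * S * CD = 26112.7676 * 171.5 * 0.0177
Step 3: D = 79266.6 N

79266.6


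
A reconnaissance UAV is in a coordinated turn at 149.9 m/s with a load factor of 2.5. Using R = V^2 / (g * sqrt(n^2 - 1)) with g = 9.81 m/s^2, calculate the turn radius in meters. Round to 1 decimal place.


Step 1: V^2 = 149.9^2 = 22470.01
Step 2: n^2 - 1 = 2.5^2 - 1 = 5.25
Step 3: sqrt(5.25) = 2.291288
Step 4: R = 22470.01 / (9.81 * 2.291288) = 999.7 m

999.7


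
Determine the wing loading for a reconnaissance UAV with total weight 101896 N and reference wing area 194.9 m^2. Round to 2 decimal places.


Step 1: Wing loading = W / S = 101896 / 194.9
Step 2: Wing loading = 522.81 N/m^2

522.81


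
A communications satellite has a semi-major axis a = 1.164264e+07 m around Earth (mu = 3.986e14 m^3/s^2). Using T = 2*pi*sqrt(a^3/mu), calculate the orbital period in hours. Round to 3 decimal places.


Step 1: a^3 / mu = 1.578172e+21 / 3.986e14 = 3.959288e+06
Step 2: sqrt(3.959288e+06) = 1989.796 s
Step 3: T = 2*pi * 1989.796 = 12502.26 s
Step 4: T in hours = 12502.26 / 3600 = 3.473 hours

3.473


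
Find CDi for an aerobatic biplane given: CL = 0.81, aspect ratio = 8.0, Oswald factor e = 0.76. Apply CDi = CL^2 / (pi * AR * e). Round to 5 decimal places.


Step 1: CL^2 = 0.81^2 = 0.6561
Step 2: pi * AR * e = 3.14159 * 8.0 * 0.76 = 19.100883
Step 3: CDi = 0.6561 / 19.100883 = 0.03435

0.03435


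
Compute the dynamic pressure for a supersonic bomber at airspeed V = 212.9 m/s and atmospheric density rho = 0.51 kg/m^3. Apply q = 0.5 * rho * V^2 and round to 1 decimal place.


Step 1: V^2 = 212.9^2 = 45326.41
Step 2: q = 0.5 * 0.51 * 45326.41
Step 3: q = 11558.2 Pa

11558.2


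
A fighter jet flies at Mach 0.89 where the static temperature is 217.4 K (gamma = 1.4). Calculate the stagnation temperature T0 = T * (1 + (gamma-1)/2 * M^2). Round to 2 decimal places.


Step 1: (gamma-1)/2 = 0.2
Step 2: M^2 = 0.7921
Step 3: 1 + 0.2 * 0.7921 = 1.15842
Step 4: T0 = 217.4 * 1.15842 = 251.84 K

251.84


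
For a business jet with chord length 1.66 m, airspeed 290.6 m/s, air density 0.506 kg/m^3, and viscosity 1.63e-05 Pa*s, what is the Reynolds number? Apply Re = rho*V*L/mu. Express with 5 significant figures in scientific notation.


Step 1: Numerator = rho * V * L = 0.506 * 290.6 * 1.66 = 244.092376
Step 2: Re = 244.092376 / 1.63e-05
Step 3: Re = 1.4975e+07

1.4975e+07


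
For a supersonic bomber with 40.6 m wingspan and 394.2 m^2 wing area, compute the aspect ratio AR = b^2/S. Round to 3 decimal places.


Step 1: b^2 = 40.6^2 = 1648.36
Step 2: AR = 1648.36 / 394.2 = 4.182

4.182


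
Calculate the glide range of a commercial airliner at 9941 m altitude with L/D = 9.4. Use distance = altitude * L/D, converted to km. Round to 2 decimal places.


Step 1: Glide distance = altitude * L/D = 9941 * 9.4 = 93445.4 m
Step 2: Convert to km: 93445.4 / 1000 = 93.45 km

93.45


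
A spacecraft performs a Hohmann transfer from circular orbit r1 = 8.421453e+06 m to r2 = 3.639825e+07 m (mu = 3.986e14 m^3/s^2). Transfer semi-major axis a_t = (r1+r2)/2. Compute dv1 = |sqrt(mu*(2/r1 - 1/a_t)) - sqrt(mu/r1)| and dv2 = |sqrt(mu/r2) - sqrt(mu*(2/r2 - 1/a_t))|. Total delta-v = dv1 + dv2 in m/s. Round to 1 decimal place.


Step 1: Transfer semi-major axis a_t = (8.421453e+06 + 3.639825e+07) / 2 = 2.240985e+07 m
Step 2: v1 (circular at r1) = sqrt(mu/r1) = 6879.79 m/s
Step 3: v_t1 = sqrt(mu*(2/r1 - 1/a_t)) = 8767.91 m/s
Step 4: dv1 = |8767.91 - 6879.79| = 1888.12 m/s
Step 5: v2 (circular at r2) = 3309.24 m/s, v_t2 = 2028.63 m/s
Step 6: dv2 = |3309.24 - 2028.63| = 1280.61 m/s
Step 7: Total delta-v = 1888.12 + 1280.61 = 3168.7 m/s

3168.7


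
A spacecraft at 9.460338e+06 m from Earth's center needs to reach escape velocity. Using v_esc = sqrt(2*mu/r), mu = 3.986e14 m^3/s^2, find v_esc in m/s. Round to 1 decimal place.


Step 1: 2*mu/r = 2 * 3.986e14 / 9.460338e+06 = 84267602.2781
Step 2: v_esc = sqrt(84267602.2781) = 9179.7 m/s

9179.7


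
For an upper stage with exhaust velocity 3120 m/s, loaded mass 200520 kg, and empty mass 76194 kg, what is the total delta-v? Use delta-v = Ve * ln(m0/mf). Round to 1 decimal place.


Step 1: Mass ratio m0/mf = 200520 / 76194 = 2.631703
Step 2: ln(2.631703) = 0.967631
Step 3: delta-v = 3120 * 0.967631 = 3019.0 m/s

3019.0


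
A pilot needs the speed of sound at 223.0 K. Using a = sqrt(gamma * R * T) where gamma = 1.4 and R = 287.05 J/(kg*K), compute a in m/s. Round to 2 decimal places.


Step 1: gamma * R * T = 1.4 * 287.05 * 223.0 = 89617.01
Step 2: a = sqrt(89617.01) = 299.36 m/s

299.36


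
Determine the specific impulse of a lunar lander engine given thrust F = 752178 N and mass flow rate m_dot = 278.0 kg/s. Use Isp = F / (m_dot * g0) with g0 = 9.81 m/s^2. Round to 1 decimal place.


Step 1: m_dot * g0 = 278.0 * 9.81 = 2727.18
Step 2: Isp = 752178 / 2727.18 = 275.8 s

275.8


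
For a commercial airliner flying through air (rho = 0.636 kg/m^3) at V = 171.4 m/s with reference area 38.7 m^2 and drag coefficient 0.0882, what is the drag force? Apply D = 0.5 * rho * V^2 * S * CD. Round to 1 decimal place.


Step 1: Dynamic pressure q = 0.5 * 0.636 * 171.4^2 = 9342.1913 Pa
Step 2: Drag D = q * S * CD = 9342.1913 * 38.7 * 0.0882
Step 3: D = 31888.1 N

31888.1


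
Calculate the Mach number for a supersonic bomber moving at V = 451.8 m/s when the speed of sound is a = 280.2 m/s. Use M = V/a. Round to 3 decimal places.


Step 1: M = V / a = 451.8 / 280.2
Step 2: M = 1.612

1.612


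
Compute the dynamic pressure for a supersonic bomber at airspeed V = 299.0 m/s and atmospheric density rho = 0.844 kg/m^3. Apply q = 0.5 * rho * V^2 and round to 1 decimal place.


Step 1: V^2 = 299.0^2 = 89401.0
Step 2: q = 0.5 * 0.844 * 89401.0
Step 3: q = 37727.2 Pa

37727.2


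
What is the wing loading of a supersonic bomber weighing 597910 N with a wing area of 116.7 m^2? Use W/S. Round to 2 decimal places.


Step 1: Wing loading = W / S = 597910 / 116.7
Step 2: Wing loading = 5123.48 N/m^2

5123.48


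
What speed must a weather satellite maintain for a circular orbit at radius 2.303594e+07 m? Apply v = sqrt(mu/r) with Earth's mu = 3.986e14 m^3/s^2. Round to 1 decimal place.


Step 1: mu / r = 3.986e14 / 2.303594e+07 = 17303396.345
Step 2: v = sqrt(17303396.345) = 4159.7 m/s

4159.7


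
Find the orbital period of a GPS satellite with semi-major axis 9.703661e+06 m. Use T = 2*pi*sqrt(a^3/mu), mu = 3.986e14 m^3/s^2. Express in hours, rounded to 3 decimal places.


Step 1: a^3 / mu = 9.137068e+20 / 3.986e14 = 2.292290e+06
Step 2: sqrt(2.292290e+06) = 1514.031 s
Step 3: T = 2*pi * 1514.031 = 9512.94 s
Step 4: T in hours = 9512.94 / 3600 = 2.642 hours

2.642


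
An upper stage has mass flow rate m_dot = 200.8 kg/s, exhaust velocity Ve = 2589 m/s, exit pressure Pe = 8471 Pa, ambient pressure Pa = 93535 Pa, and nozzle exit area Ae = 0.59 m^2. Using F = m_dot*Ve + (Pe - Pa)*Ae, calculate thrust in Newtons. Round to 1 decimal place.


Step 1: Momentum thrust = m_dot * Ve = 200.8 * 2589 = 519871.2 N
Step 2: Pressure thrust = (Pe - Pa) * Ae = (8471 - 93535) * 0.59 = -50187.76 N
Step 3: Total thrust F = 519871.2 + -50187.76 = 469683.4 N

469683.4


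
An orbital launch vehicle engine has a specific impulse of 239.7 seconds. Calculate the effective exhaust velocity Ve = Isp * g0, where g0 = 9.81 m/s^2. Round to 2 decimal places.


Step 1: Ve = Isp * g0 = 239.7 * 9.81
Step 2: Ve = 2351.46 m/s

2351.46


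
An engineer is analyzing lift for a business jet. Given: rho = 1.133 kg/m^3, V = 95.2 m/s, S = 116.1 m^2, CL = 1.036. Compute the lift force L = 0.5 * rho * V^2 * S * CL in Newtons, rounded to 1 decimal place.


Step 1: Calculate dynamic pressure q = 0.5 * 1.133 * 95.2^2 = 0.5 * 1.133 * 9063.04 = 5134.2122 Pa
Step 2: Multiply by wing area and lift coefficient: L = 5134.2122 * 116.1 * 1.036
Step 3: L = 596082.0318 * 1.036 = 617541.0 N

617541.0


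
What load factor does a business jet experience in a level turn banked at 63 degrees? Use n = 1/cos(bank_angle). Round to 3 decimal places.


Step 1: Convert 63 degrees to radians = 1.099557
Step 2: cos(63 deg) = 0.45399
Step 3: n = 1 / 0.45399 = 2.203

2.203


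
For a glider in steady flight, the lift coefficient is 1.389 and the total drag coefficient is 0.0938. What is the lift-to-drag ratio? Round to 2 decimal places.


Step 1: L/D = CL / CD = 1.389 / 0.0938
Step 2: L/D = 14.81

14.81


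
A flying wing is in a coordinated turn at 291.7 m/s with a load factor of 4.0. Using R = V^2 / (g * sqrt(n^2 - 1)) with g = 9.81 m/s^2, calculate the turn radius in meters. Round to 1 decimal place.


Step 1: V^2 = 291.7^2 = 85088.89
Step 2: n^2 - 1 = 4.0^2 - 1 = 15.0
Step 3: sqrt(15.0) = 3.872983
Step 4: R = 85088.89 / (9.81 * 3.872983) = 2239.5 m

2239.5


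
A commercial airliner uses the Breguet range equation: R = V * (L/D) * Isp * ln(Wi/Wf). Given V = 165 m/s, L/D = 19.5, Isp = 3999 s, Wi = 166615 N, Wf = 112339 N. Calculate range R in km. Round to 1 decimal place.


Step 1: Coefficient = V * (L/D) * Isp = 165 * 19.5 * 3999 = 12866782.5 m
Step 2: Wi/Wf = 166615 / 112339 = 1.483145
Step 3: ln(1.483145) = 0.394165
Step 4: R = 12866782.5 * 0.394165 = 5071631.2 m = 5071.6 km

5071.6


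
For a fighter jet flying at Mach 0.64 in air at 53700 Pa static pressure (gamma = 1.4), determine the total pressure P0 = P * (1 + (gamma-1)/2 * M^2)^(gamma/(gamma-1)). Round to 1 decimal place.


Step 1: (gamma-1)/2 * M^2 = 0.2 * 0.4096 = 0.08192
Step 2: 1 + 0.08192 = 1.08192
Step 3: Exponent gamma/(gamma-1) = 3.5
Step 4: P0 = 53700 * 1.08192^3.5 = 70738.7 Pa

70738.7


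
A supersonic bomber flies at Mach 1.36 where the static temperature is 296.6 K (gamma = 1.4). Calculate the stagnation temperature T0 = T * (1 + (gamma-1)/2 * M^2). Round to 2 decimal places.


Step 1: (gamma-1)/2 = 0.2
Step 2: M^2 = 1.8496
Step 3: 1 + 0.2 * 1.8496 = 1.36992
Step 4: T0 = 296.6 * 1.36992 = 406.32 K

406.32


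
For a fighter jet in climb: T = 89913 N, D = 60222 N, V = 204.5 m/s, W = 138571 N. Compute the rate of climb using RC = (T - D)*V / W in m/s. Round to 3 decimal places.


Step 1: Excess thrust = T - D = 89913 - 60222 = 29691 N
Step 2: Excess power = 29691 * 204.5 = 6071809.5 W
Step 3: RC = 6071809.5 / 138571 = 43.817 m/s

43.817


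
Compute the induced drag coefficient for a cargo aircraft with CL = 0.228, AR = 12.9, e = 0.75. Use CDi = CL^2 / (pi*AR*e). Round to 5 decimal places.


Step 1: CL^2 = 0.228^2 = 0.051984
Step 2: pi * AR * e = 3.14159 * 12.9 * 0.75 = 30.394909
Step 3: CDi = 0.051984 / 30.394909 = 0.00171

0.00171


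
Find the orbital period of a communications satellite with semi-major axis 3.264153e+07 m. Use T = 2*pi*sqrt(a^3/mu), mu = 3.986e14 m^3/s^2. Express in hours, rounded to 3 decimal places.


Step 1: a^3 / mu = 3.477855e+22 / 3.986e14 = 8.725177e+07
Step 2: sqrt(8.725177e+07) = 9340.8654 s
Step 3: T = 2*pi * 9340.8654 = 58690.39 s
Step 4: T in hours = 58690.39 / 3600 = 16.303 hours

16.303


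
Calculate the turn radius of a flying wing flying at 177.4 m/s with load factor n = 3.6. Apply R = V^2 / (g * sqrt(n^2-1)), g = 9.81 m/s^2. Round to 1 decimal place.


Step 1: V^2 = 177.4^2 = 31470.76
Step 2: n^2 - 1 = 3.6^2 - 1 = 11.96
Step 3: sqrt(11.96) = 3.458323
Step 4: R = 31470.76 / (9.81 * 3.458323) = 927.6 m

927.6


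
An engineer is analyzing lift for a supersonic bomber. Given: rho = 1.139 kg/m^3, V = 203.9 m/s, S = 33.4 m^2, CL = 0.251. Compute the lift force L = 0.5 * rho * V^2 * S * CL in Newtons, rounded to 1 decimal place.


Step 1: Calculate dynamic pressure q = 0.5 * 1.139 * 203.9^2 = 0.5 * 1.139 * 41575.21 = 23677.0821 Pa
Step 2: Multiply by wing area and lift coefficient: L = 23677.0821 * 33.4 * 0.251
Step 3: L = 790814.542 * 0.251 = 198494.5 N

198494.5


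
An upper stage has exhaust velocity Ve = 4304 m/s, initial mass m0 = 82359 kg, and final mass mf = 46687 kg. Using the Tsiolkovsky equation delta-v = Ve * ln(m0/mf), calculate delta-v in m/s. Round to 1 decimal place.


Step 1: Mass ratio m0/mf = 82359 / 46687 = 1.764067
Step 2: ln(1.764067) = 0.567622
Step 3: delta-v = 4304 * 0.567622 = 2443.0 m/s

2443.0


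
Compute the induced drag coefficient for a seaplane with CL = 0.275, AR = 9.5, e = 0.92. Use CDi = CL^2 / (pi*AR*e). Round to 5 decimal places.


Step 1: CL^2 = 0.275^2 = 0.075625
Step 2: pi * AR * e = 3.14159 * 9.5 * 0.92 = 27.45752
Step 3: CDi = 0.075625 / 27.45752 = 0.00275

0.00275


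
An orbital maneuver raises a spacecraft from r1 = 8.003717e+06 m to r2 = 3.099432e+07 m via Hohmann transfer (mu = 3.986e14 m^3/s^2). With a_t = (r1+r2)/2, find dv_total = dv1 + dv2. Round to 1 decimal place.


Step 1: Transfer semi-major axis a_t = (8.003717e+06 + 3.099432e+07) / 2 = 1.949902e+07 m
Step 2: v1 (circular at r1) = sqrt(mu/r1) = 7057.04 m/s
Step 3: v_t1 = sqrt(mu*(2/r1 - 1/a_t)) = 8897.28 m/s
Step 4: dv1 = |8897.28 - 7057.04| = 1840.24 m/s
Step 5: v2 (circular at r2) = 3586.14 m/s, v_t2 = 2297.56 m/s
Step 6: dv2 = |3586.14 - 2297.56| = 1288.58 m/s
Step 7: Total delta-v = 1840.24 + 1288.58 = 3128.8 m/s

3128.8


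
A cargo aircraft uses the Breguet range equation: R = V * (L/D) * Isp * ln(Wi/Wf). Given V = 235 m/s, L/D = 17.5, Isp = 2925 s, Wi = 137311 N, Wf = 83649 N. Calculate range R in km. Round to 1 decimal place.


Step 1: Coefficient = V * (L/D) * Isp = 235 * 17.5 * 2925 = 12029062.5 m
Step 2: Wi/Wf = 137311 / 83649 = 1.641514
Step 3: ln(1.641514) = 0.495619
Step 4: R = 12029062.5 * 0.495619 = 5961831.4 m = 5961.8 km

5961.8


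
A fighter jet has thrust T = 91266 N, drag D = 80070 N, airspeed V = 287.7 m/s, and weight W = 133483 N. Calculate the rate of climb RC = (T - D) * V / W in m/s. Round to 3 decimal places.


Step 1: Excess thrust = T - D = 91266 - 80070 = 11196 N
Step 2: Excess power = 11196 * 287.7 = 3221089.2 W
Step 3: RC = 3221089.2 / 133483 = 24.131 m/s

24.131


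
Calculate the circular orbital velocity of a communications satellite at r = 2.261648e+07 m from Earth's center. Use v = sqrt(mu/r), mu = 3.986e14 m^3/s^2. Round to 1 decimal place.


Step 1: mu / r = 3.986e14 / 2.261648e+07 = 17624316.4277
Step 2: v = sqrt(17624316.4277) = 4198.1 m/s

4198.1


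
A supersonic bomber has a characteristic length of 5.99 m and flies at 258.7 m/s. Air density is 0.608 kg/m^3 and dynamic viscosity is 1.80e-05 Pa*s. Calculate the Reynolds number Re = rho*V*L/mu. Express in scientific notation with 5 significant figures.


Step 1: Numerator = rho * V * L = 0.608 * 258.7 * 5.99 = 942.164704
Step 2: Re = 942.164704 / 1.80e-05
Step 3: Re = 5.2342e+07

5.2342e+07


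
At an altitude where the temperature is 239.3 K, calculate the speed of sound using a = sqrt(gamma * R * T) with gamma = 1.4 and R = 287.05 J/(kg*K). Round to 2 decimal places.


Step 1: gamma * R * T = 1.4 * 287.05 * 239.3 = 96167.491
Step 2: a = sqrt(96167.491) = 310.11 m/s

310.11


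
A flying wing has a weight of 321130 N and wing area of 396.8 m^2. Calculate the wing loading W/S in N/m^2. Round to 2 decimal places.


Step 1: Wing loading = W / S = 321130 / 396.8
Step 2: Wing loading = 809.30 N/m^2

809.30


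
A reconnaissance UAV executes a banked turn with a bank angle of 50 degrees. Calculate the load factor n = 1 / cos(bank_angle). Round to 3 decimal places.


Step 1: Convert 50 degrees to radians = 0.872665
Step 2: cos(50 deg) = 0.642788
Step 3: n = 1 / 0.642788 = 1.556

1.556


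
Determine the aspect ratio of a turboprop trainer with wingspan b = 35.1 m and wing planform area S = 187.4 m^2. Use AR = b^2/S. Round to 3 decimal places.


Step 1: b^2 = 35.1^2 = 1232.01
Step 2: AR = 1232.01 / 187.4 = 6.574

6.574


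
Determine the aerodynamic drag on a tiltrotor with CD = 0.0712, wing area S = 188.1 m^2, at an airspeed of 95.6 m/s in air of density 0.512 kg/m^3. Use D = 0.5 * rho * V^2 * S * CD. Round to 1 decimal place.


Step 1: Dynamic pressure q = 0.5 * 0.512 * 95.6^2 = 2339.6762 Pa
Step 2: Drag D = q * S * CD = 2339.6762 * 188.1 * 0.0712
Step 3: D = 31334.6 N

31334.6


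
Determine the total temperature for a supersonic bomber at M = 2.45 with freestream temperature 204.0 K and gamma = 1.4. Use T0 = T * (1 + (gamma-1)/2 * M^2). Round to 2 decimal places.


Step 1: (gamma-1)/2 = 0.2
Step 2: M^2 = 6.0025
Step 3: 1 + 0.2 * 6.0025 = 2.2005
Step 4: T0 = 204.0 * 2.2005 = 448.90 K

448.90


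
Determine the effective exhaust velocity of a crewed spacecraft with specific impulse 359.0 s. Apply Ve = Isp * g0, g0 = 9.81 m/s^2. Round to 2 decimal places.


Step 1: Ve = Isp * g0 = 359.0 * 9.81
Step 2: Ve = 3521.79 m/s

3521.79


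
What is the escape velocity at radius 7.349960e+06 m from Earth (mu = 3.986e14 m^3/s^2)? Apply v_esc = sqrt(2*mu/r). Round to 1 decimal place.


Step 1: 2*mu/r = 2 * 3.986e14 / 7.349960e+06 = 108463175.3098
Step 2: v_esc = sqrt(108463175.3098) = 10414.6 m/s

10414.6


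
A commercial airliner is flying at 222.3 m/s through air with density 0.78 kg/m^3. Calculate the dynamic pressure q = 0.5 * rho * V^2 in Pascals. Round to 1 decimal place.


Step 1: V^2 = 222.3^2 = 49417.29
Step 2: q = 0.5 * 0.78 * 49417.29
Step 3: q = 19272.7 Pa

19272.7


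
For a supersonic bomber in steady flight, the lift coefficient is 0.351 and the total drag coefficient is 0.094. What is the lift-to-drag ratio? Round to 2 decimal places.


Step 1: L/D = CL / CD = 0.351 / 0.094
Step 2: L/D = 3.73

3.73


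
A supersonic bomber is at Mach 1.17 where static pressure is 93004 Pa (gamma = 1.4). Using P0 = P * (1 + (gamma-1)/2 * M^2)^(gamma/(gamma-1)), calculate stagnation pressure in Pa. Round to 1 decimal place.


Step 1: (gamma-1)/2 * M^2 = 0.2 * 1.3689 = 0.27378
Step 2: 1 + 0.27378 = 1.27378
Step 3: Exponent gamma/(gamma-1) = 3.5
Step 4: P0 = 93004 * 1.27378^3.5 = 216936.2 Pa

216936.2


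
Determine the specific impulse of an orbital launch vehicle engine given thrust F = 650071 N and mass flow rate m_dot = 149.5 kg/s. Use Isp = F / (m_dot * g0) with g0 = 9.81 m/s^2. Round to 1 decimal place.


Step 1: m_dot * g0 = 149.5 * 9.81 = 1466.6
Step 2: Isp = 650071 / 1466.6 = 443.3 s

443.3


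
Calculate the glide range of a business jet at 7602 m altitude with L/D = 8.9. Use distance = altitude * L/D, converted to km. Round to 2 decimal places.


Step 1: Glide distance = altitude * L/D = 7602 * 8.9 = 67657.8 m
Step 2: Convert to km: 67657.8 / 1000 = 67.66 km

67.66


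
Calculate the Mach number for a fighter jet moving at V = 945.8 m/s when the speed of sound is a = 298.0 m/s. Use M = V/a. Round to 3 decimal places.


Step 1: M = V / a = 945.8 / 298.0
Step 2: M = 3.174

3.174


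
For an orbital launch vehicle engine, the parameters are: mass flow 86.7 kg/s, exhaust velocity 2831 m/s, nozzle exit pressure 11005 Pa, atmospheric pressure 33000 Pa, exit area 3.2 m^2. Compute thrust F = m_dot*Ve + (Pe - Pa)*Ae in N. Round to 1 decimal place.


Step 1: Momentum thrust = m_dot * Ve = 86.7 * 2831 = 245447.7 N
Step 2: Pressure thrust = (Pe - Pa) * Ae = (11005 - 33000) * 3.2 = -70384.0 N
Step 3: Total thrust F = 245447.7 + -70384.0 = 175063.7 N

175063.7


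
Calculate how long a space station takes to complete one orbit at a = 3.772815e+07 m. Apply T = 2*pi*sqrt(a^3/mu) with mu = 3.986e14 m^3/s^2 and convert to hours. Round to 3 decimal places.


Step 1: a^3 / mu = 5.370275e+22 / 3.986e14 = 1.347284e+08
Step 2: sqrt(1.347284e+08) = 11607.2575 s
Step 3: T = 2*pi * 11607.2575 = 72930.55 s
Step 4: T in hours = 72930.55 / 3600 = 20.258 hours

20.258


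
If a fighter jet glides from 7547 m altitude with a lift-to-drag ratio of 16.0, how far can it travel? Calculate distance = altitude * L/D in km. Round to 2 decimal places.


Step 1: Glide distance = altitude * L/D = 7547 * 16.0 = 120752.0 m
Step 2: Convert to km: 120752.0 / 1000 = 120.75 km

120.75


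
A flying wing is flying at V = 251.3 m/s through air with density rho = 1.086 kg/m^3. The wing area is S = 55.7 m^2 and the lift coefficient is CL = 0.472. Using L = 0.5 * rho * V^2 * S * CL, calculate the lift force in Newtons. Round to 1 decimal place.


Step 1: Calculate dynamic pressure q = 0.5 * 1.086 * 251.3^2 = 0.5 * 1.086 * 63151.69 = 34291.3677 Pa
Step 2: Multiply by wing area and lift coefficient: L = 34291.3677 * 55.7 * 0.472
Step 3: L = 1910029.1792 * 0.472 = 901533.8 N

901533.8


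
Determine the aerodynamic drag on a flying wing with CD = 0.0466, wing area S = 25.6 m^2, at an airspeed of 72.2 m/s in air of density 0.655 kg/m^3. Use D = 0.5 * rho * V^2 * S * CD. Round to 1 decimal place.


Step 1: Dynamic pressure q = 0.5 * 0.655 * 72.2^2 = 1707.2051 Pa
Step 2: Drag D = q * S * CD = 1707.2051 * 25.6 * 0.0466
Step 3: D = 2036.6 N

2036.6


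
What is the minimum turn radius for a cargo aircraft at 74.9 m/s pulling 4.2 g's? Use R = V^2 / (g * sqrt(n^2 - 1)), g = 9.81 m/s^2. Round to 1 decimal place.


Step 1: V^2 = 74.9^2 = 5610.01
Step 2: n^2 - 1 = 4.2^2 - 1 = 16.64
Step 3: sqrt(16.64) = 4.079216
Step 4: R = 5610.01 / (9.81 * 4.079216) = 140.2 m

140.2


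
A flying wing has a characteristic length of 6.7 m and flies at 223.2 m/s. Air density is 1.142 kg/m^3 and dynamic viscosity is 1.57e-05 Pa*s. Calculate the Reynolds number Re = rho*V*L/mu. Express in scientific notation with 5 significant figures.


Step 1: Numerator = rho * V * L = 1.142 * 223.2 * 6.7 = 1707.79248
Step 2: Re = 1707.79248 / 1.57e-05
Step 3: Re = 1.0878e+08

1.0878e+08


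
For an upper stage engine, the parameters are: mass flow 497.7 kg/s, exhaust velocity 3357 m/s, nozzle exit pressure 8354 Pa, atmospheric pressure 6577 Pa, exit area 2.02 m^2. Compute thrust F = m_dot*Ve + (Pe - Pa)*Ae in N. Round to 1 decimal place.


Step 1: Momentum thrust = m_dot * Ve = 497.7 * 3357 = 1670778.9 N
Step 2: Pressure thrust = (Pe - Pa) * Ae = (8354 - 6577) * 2.02 = 3589.54 N
Step 3: Total thrust F = 1670778.9 + 3589.54 = 1674368.4 N

1674368.4


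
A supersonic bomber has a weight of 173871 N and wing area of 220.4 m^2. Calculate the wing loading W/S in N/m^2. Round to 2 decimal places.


Step 1: Wing loading = W / S = 173871 / 220.4
Step 2: Wing loading = 788.89 N/m^2

788.89


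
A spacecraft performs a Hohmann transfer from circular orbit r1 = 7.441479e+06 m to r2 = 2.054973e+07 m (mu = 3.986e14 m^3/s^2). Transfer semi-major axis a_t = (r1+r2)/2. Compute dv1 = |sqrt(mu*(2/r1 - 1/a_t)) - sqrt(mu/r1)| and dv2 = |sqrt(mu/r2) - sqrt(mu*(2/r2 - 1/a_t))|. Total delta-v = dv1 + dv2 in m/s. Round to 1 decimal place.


Step 1: Transfer semi-major axis a_t = (7.441479e+06 + 2.054973e+07) / 2 = 1.399560e+07 m
Step 2: v1 (circular at r1) = sqrt(mu/r1) = 7318.79 m/s
Step 3: v_t1 = sqrt(mu*(2/r1 - 1/a_t)) = 8868.42 m/s
Step 4: dv1 = |8868.42 - 7318.79| = 1549.63 m/s
Step 5: v2 (circular at r2) = 4404.19 m/s, v_t2 = 3211.44 m/s
Step 6: dv2 = |4404.19 - 3211.44| = 1192.75 m/s
Step 7: Total delta-v = 1549.63 + 1192.75 = 2742.4 m/s

2742.4


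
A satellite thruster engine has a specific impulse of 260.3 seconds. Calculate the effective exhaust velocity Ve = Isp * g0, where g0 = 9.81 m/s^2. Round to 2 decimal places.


Step 1: Ve = Isp * g0 = 260.3 * 9.81
Step 2: Ve = 2553.54 m/s

2553.54


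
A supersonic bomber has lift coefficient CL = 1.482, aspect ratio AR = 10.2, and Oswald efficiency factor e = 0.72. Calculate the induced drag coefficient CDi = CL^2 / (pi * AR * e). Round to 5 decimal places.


Step 1: CL^2 = 1.482^2 = 2.196324
Step 2: pi * AR * e = 3.14159 * 10.2 * 0.72 = 23.071856
Step 3: CDi = 2.196324 / 23.071856 = 0.09519

0.09519


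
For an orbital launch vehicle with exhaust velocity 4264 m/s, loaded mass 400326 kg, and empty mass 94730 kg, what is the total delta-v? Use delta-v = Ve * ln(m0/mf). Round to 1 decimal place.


Step 1: Mass ratio m0/mf = 400326 / 94730 = 4.225969
Step 2: ln(4.225969) = 1.441248
Step 3: delta-v = 4264 * 1.441248 = 6145.5 m/s

6145.5


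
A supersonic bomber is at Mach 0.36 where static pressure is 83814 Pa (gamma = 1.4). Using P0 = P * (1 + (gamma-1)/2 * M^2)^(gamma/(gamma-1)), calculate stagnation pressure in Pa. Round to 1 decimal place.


Step 1: (gamma-1)/2 * M^2 = 0.2 * 0.1296 = 0.02592
Step 2: 1 + 0.02592 = 1.02592
Step 3: Exponent gamma/(gamma-1) = 3.5
Step 4: P0 = 83814 * 1.02592^3.5 = 91667.2 Pa

91667.2


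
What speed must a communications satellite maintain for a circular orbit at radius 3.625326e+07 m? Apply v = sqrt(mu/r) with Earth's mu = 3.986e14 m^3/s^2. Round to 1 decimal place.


Step 1: mu / r = 3.986e14 / 3.625326e+07 = 10994873.2886
Step 2: v = sqrt(10994873.2886) = 3315.9 m/s

3315.9


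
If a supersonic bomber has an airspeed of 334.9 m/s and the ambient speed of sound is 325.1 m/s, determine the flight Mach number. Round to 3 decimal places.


Step 1: M = V / a = 334.9 / 325.1
Step 2: M = 1.030

1.030


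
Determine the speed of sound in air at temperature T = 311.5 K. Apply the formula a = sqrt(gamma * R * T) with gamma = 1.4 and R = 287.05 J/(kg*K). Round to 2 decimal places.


Step 1: gamma * R * T = 1.4 * 287.05 * 311.5 = 125182.505
Step 2: a = sqrt(125182.505) = 353.81 m/s

353.81


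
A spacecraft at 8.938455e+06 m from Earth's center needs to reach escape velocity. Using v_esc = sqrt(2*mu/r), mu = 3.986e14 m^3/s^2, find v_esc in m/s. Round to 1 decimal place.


Step 1: 2*mu/r = 2 * 3.986e14 / 8.938455e+06 = 89187672.8137
Step 2: v_esc = sqrt(89187672.8137) = 9443.9 m/s

9443.9


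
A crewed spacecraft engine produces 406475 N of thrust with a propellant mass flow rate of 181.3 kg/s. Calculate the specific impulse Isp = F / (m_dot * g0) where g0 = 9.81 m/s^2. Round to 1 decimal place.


Step 1: m_dot * g0 = 181.3 * 9.81 = 1778.55
Step 2: Isp = 406475 / 1778.55 = 228.5 s

228.5


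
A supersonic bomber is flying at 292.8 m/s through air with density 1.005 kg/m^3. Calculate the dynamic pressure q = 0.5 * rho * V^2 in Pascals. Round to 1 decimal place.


Step 1: V^2 = 292.8^2 = 85731.84
Step 2: q = 0.5 * 1.005 * 85731.84
Step 3: q = 43080.2 Pa

43080.2


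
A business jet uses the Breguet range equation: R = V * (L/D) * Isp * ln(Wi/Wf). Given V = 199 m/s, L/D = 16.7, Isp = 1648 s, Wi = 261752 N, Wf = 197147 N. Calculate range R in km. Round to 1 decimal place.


Step 1: Coefficient = V * (L/D) * Isp = 199 * 16.7 * 1648 = 5476798.4 m
Step 2: Wi/Wf = 261752 / 197147 = 1.3277
Step 3: ln(1.3277) = 0.283448
Step 4: R = 5476798.4 * 0.283448 = 1552386.7 m = 1552.4 km

1552.4


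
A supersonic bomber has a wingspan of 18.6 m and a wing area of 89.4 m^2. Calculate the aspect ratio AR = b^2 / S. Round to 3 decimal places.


Step 1: b^2 = 18.6^2 = 345.96
Step 2: AR = 345.96 / 89.4 = 3.870

3.870


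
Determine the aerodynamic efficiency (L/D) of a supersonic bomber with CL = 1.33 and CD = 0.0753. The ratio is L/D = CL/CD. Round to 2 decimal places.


Step 1: L/D = CL / CD = 1.33 / 0.0753
Step 2: L/D = 17.66

17.66


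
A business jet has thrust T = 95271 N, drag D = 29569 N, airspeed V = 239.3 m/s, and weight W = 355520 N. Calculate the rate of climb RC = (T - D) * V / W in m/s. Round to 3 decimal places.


Step 1: Excess thrust = T - D = 95271 - 29569 = 65702 N
Step 2: Excess power = 65702 * 239.3 = 15722488.6 W
Step 3: RC = 15722488.6 / 355520 = 44.224 m/s

44.224


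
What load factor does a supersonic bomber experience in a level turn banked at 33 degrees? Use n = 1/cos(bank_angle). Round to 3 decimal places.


Step 1: Convert 33 degrees to radians = 0.575959
Step 2: cos(33 deg) = 0.838671
Step 3: n = 1 / 0.838671 = 1.192

1.192


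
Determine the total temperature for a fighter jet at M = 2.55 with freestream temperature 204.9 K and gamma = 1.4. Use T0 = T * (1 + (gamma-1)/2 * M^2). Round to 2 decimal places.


Step 1: (gamma-1)/2 = 0.2
Step 2: M^2 = 6.5025
Step 3: 1 + 0.2 * 6.5025 = 2.3005
Step 4: T0 = 204.9 * 2.3005 = 471.37 K

471.37


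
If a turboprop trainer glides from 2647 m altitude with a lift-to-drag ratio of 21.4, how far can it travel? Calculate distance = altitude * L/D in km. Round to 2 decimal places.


Step 1: Glide distance = altitude * L/D = 2647 * 21.4 = 56645.8 m
Step 2: Convert to km: 56645.8 / 1000 = 56.65 km

56.65


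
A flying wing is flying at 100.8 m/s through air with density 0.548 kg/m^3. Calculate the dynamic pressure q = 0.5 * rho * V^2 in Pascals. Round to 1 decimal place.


Step 1: V^2 = 100.8^2 = 10160.64
Step 2: q = 0.5 * 0.548 * 10160.64
Step 3: q = 2784.0 Pa

2784.0


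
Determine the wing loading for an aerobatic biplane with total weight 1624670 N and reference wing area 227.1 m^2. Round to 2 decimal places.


Step 1: Wing loading = W / S = 1624670 / 227.1
Step 2: Wing loading = 7153.99 N/m^2

7153.99


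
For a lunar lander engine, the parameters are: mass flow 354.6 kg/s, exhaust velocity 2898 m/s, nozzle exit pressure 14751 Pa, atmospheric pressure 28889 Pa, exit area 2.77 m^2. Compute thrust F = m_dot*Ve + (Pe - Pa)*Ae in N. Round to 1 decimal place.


Step 1: Momentum thrust = m_dot * Ve = 354.6 * 2898 = 1027630.8 N
Step 2: Pressure thrust = (Pe - Pa) * Ae = (14751 - 28889) * 2.77 = -39162.26 N
Step 3: Total thrust F = 1027630.8 + -39162.26 = 988468.5 N

988468.5


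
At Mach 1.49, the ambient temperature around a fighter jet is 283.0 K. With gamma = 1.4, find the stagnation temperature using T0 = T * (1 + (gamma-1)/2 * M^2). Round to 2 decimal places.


Step 1: (gamma-1)/2 = 0.2
Step 2: M^2 = 2.2201
Step 3: 1 + 0.2 * 2.2201 = 1.44402
Step 4: T0 = 283.0 * 1.44402 = 408.66 K

408.66


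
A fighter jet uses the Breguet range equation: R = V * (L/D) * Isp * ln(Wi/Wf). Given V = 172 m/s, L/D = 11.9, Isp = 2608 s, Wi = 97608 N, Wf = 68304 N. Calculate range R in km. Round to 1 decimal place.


Step 1: Coefficient = V * (L/D) * Isp = 172 * 11.9 * 2608 = 5338054.4 m
Step 2: Wi/Wf = 97608 / 68304 = 1.429023
Step 3: ln(1.429023) = 0.356991
Step 4: R = 5338054.4 * 0.356991 = 1905638.1 m = 1905.6 km

1905.6


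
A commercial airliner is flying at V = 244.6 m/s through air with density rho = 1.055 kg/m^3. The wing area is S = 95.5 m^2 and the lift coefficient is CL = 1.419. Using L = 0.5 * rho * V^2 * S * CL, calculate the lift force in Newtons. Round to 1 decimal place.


Step 1: Calculate dynamic pressure q = 0.5 * 1.055 * 244.6^2 = 0.5 * 1.055 * 59829.16 = 31559.8819 Pa
Step 2: Multiply by wing area and lift coefficient: L = 31559.8819 * 95.5 * 1.419
Step 3: L = 3013968.7214 * 1.419 = 4276821.6 N

4276821.6


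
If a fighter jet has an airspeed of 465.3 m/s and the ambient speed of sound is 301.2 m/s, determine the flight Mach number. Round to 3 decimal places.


Step 1: M = V / a = 465.3 / 301.2
Step 2: M = 1.545

1.545


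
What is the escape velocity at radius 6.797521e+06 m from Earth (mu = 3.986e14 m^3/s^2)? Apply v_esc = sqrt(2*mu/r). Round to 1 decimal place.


Step 1: 2*mu/r = 2 * 3.986e14 / 6.797521e+06 = 117278048.8652
Step 2: v_esc = sqrt(117278048.8652) = 10829.5 m/s

10829.5


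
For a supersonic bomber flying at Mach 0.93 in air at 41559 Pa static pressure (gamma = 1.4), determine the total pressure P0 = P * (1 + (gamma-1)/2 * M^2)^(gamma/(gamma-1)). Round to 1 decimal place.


Step 1: (gamma-1)/2 * M^2 = 0.2 * 0.8649 = 0.17298
Step 2: 1 + 0.17298 = 1.17298
Step 3: Exponent gamma/(gamma-1) = 3.5
Step 4: P0 = 41559 * 1.17298^3.5 = 72641.1 Pa

72641.1


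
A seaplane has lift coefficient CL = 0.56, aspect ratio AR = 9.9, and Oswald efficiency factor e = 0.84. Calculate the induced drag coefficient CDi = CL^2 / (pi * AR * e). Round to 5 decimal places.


Step 1: CL^2 = 0.56^2 = 0.3136
Step 2: pi * AR * e = 3.14159 * 9.9 * 0.84 = 26.125485
Step 3: CDi = 0.3136 / 26.125485 = 0.01200

0.01200


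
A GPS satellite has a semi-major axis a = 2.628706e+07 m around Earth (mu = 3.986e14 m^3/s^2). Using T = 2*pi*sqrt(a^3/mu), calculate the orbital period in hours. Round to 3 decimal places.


Step 1: a^3 / mu = 1.816461e+22 / 3.986e14 = 4.557102e+07
Step 2: sqrt(4.557102e+07) = 6750.6311 s
Step 3: T = 2*pi * 6750.6311 = 42415.47 s
Step 4: T in hours = 42415.47 / 3600 = 11.782 hours

11.782


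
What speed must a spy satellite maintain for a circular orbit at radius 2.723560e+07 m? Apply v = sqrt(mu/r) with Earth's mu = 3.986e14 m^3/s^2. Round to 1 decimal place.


Step 1: mu / r = 3.986e14 / 2.723560e+07 = 14635256.7963
Step 2: v = sqrt(14635256.7963) = 3825.6 m/s

3825.6


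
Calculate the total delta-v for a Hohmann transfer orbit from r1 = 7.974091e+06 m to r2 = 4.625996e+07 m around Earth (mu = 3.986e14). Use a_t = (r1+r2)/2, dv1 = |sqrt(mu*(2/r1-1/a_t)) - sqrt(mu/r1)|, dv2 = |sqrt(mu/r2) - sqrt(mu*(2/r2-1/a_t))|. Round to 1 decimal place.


Step 1: Transfer semi-major axis a_t = (7.974091e+06 + 4.625996e+07) / 2 = 2.711703e+07 m
Step 2: v1 (circular at r1) = sqrt(mu/r1) = 7070.14 m/s
Step 3: v_t1 = sqrt(mu*(2/r1 - 1/a_t)) = 9234.42 m/s
Step 4: dv1 = |9234.42 - 7070.14| = 2164.28 m/s
Step 5: v2 (circular at r2) = 2935.39 m/s, v_t2 = 1591.79 m/s
Step 6: dv2 = |2935.39 - 1591.79| = 1343.6 m/s
Step 7: Total delta-v = 2164.28 + 1343.6 = 3507.9 m/s

3507.9


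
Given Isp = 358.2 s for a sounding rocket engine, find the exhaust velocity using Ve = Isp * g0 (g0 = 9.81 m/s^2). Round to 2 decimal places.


Step 1: Ve = Isp * g0 = 358.2 * 9.81
Step 2: Ve = 3513.94 m/s

3513.94


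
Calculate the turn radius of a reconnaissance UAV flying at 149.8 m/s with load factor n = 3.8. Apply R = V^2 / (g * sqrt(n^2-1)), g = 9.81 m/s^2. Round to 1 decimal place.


Step 1: V^2 = 149.8^2 = 22440.04
Step 2: n^2 - 1 = 3.8^2 - 1 = 13.44
Step 3: sqrt(13.44) = 3.666061
Step 4: R = 22440.04 / (9.81 * 3.666061) = 624.0 m

624.0


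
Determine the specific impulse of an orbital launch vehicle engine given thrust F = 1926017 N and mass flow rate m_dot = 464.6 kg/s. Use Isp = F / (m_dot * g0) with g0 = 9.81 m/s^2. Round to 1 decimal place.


Step 1: m_dot * g0 = 464.6 * 9.81 = 4557.73
Step 2: Isp = 1926017 / 4557.73 = 422.6 s

422.6


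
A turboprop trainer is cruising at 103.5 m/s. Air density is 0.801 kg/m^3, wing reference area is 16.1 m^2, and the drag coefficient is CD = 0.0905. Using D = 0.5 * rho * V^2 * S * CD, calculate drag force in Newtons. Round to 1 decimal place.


Step 1: Dynamic pressure q = 0.5 * 0.801 * 103.5^2 = 4290.2561 Pa
Step 2: Drag D = q * S * CD = 4290.2561 * 16.1 * 0.0905
Step 3: D = 6251.1 N

6251.1


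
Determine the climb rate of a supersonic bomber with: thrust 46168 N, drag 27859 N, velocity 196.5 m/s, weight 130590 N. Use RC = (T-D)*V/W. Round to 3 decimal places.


Step 1: Excess thrust = T - D = 46168 - 27859 = 18309 N
Step 2: Excess power = 18309 * 196.5 = 3597718.5 W
Step 3: RC = 3597718.5 / 130590 = 27.550 m/s

27.550
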